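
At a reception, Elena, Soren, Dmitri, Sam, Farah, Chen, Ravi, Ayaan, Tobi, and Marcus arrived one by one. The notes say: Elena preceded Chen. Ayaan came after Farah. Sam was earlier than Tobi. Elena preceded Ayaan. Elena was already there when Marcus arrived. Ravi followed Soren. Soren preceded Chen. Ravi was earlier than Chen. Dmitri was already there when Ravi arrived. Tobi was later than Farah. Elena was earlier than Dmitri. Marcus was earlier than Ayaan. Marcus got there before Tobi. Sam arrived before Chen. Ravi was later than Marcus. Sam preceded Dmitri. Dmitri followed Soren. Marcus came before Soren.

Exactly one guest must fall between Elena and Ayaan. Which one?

Marcus

Tracing the constraints gives Elena → Marcus → Ayaan, so Marcus sits after Elena and before Ayaan.
No other guest is forced both after Elena and before Ayaan.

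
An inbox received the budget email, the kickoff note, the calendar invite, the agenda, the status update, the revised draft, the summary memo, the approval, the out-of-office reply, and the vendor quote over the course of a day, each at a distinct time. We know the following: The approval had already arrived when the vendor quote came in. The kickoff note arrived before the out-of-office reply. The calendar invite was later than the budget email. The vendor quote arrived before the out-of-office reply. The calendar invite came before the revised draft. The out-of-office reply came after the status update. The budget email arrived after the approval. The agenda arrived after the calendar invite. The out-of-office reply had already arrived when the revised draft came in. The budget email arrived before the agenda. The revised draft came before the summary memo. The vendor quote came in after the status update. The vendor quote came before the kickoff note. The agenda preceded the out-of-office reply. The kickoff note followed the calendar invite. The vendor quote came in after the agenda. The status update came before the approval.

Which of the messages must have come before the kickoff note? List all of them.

Directly stated before the kickoff note: the calendar invite and the vendor quote.
The agenda reaches the kickoff note via the agenda → the vendor quote → the kickoff note.
The approval reaches the kickoff note via the approval → the vendor quote → the kickoff note.
The budget email reaches the kickoff note via the budget email → the calendar invite → the kickoff note.
Likewise the status update reaches the kickoff note by chaining the stated constraints.
No chain forces the revised draft (or any of the others) ahead of the kickoff note.

the agenda, the approval, the budget email, the calendar invite, the status update, the vendor quote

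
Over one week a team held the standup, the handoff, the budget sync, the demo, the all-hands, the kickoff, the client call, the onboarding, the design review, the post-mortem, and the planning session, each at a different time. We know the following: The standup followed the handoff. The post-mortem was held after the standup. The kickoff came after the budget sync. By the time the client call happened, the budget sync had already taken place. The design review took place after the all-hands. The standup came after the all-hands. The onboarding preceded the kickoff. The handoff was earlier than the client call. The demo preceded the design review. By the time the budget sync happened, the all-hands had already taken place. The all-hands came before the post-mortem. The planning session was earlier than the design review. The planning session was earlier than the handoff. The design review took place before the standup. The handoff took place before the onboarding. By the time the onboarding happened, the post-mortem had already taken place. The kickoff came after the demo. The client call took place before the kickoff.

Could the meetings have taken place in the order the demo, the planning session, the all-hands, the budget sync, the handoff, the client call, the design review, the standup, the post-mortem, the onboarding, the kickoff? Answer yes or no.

Check each stated constraint against the proposed order — e.g. the budget sync is ahead of the kickoff; the demo is ahead of the kickoff. Every pair is in the required order; nothing is violated.

yes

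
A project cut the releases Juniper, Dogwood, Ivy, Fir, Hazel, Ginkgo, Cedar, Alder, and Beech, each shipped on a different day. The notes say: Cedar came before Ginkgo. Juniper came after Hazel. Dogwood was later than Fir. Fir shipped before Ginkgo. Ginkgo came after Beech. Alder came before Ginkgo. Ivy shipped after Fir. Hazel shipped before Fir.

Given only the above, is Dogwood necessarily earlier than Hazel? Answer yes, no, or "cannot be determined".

Tracing the constraints gives Hazel → Fir → Dogwood, so Hazel must come before Dogwood.
That means Dogwood cannot be before Hazel.

no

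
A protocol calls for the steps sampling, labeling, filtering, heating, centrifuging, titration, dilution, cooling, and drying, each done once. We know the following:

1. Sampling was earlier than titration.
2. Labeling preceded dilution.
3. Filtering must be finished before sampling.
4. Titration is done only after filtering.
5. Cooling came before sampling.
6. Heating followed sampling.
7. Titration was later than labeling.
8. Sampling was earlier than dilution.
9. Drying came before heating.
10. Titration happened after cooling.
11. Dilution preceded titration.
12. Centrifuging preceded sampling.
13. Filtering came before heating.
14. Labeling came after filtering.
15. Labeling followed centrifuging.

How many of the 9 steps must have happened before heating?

Directly stated before heating: drying, filtering, and sampling.
Centrifuging reaches heating via centrifuging → sampling → heating.
Cooling reaches heating via cooling → sampling → heating.
That's centrifuging, cooling, drying, filtering, and sampling — 5 in all.

5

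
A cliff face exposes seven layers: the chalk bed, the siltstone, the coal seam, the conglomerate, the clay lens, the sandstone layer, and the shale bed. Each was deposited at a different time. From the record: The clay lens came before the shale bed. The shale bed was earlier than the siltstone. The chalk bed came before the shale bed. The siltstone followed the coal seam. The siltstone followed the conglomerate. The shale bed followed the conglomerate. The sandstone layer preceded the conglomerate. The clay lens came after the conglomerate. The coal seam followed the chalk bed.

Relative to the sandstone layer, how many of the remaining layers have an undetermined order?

Forced after the sandstone layer: the clay lens, the conglomerate, the shale bed, and the siltstone.
That leaves the chalk bed and the coal seam with no forced order relative to the sandstone layer — 2.

2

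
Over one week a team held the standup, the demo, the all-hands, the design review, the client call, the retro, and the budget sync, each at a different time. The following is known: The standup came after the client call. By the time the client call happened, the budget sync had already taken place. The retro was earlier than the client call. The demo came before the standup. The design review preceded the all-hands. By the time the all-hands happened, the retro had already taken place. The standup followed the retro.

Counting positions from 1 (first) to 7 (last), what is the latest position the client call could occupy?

The client call must come before the standup — 1 meeting forced after it.
Everything else can be placed before the client call in some valid order, so the client call can sit as late as position 7 − 1 = 6.

6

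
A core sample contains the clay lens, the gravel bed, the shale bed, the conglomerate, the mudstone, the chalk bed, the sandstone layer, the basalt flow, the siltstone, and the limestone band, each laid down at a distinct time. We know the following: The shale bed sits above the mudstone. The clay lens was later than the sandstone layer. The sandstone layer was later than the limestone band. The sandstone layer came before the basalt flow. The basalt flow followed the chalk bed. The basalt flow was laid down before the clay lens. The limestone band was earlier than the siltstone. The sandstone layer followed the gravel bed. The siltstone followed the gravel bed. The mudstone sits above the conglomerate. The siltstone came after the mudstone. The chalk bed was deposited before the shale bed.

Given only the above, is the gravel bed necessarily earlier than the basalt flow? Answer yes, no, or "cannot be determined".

yes

Chain the constraints: the gravel bed → the sandstone layer → the basalt flow. Each link is directly stated, so the gravel bed comes before the basalt flow.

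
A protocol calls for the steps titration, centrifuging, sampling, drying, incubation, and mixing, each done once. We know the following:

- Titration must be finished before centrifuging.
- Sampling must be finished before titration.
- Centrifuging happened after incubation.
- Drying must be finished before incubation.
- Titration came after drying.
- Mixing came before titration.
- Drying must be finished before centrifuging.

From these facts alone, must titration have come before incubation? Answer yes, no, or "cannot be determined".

cannot be determined

No chain of stated constraints runs from titration to incubation, and none runs from incubation to titration either.
So the relative order of titration and incubation is not fixed by the given facts.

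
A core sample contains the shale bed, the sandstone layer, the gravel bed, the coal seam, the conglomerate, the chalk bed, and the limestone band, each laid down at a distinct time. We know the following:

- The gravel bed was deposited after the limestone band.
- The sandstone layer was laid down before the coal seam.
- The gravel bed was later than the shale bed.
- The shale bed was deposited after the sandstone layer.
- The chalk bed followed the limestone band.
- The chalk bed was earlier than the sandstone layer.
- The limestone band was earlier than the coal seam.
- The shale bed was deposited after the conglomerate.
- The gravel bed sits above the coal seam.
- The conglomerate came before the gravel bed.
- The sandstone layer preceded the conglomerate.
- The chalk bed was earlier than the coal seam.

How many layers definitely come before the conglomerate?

3

Directly stated before the conglomerate: the sandstone layer.
The chalk bed reaches the conglomerate via the chalk bed → the sandstone layer → the conglomerate.
The limestone band reaches the conglomerate via the limestone band → the chalk bed → the sandstone layer → the conglomerate.
No chain forces the shale bed (or any of the others) ahead of the conglomerate.
That's the chalk bed, the limestone band, and the sandstone layer — 3 in all.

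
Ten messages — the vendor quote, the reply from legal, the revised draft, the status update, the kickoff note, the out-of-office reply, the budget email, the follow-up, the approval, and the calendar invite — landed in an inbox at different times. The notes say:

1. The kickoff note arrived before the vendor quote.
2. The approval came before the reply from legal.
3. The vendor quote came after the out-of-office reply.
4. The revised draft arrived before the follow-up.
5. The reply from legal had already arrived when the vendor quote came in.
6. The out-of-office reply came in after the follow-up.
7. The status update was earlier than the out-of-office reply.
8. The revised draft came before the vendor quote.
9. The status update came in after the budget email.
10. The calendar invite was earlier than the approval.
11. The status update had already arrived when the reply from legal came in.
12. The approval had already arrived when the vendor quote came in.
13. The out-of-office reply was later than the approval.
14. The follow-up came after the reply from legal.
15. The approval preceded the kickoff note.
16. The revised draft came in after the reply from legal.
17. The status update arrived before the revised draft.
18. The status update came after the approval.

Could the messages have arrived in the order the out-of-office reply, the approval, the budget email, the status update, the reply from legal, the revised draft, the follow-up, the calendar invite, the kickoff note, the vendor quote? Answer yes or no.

The constraints require the status update before the out-of-office reply, but in the proposed sequence the out-of-office reply appears ahead of the status update. That one violation is enough.

no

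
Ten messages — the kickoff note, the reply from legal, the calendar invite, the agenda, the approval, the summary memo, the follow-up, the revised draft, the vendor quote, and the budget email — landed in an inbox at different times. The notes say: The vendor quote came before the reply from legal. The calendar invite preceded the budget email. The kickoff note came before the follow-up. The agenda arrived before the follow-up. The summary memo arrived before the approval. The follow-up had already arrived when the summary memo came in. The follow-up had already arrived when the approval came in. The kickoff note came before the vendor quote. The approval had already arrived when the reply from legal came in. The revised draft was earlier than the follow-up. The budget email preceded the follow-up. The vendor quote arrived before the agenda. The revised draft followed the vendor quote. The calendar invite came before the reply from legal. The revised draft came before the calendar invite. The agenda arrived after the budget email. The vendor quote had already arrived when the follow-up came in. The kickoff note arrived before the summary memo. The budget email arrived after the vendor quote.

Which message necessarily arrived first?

The kickoff note has a chain of constraints placing it before every other message, so the kickoff note must be first.

the kickoff note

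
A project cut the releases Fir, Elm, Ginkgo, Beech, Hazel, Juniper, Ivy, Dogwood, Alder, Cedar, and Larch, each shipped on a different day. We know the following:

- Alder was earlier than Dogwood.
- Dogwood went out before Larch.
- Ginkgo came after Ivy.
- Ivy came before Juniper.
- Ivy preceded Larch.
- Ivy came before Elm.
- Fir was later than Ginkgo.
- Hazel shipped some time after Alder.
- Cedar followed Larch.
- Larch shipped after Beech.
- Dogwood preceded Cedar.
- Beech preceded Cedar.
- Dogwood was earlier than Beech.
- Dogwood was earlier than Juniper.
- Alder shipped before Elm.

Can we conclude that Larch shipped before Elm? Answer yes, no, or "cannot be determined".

cannot be determined

No chain of stated constraints runs from Larch to Elm, and none runs from Elm to Larch either.
So the relative order of Larch and Elm is not fixed by the given facts.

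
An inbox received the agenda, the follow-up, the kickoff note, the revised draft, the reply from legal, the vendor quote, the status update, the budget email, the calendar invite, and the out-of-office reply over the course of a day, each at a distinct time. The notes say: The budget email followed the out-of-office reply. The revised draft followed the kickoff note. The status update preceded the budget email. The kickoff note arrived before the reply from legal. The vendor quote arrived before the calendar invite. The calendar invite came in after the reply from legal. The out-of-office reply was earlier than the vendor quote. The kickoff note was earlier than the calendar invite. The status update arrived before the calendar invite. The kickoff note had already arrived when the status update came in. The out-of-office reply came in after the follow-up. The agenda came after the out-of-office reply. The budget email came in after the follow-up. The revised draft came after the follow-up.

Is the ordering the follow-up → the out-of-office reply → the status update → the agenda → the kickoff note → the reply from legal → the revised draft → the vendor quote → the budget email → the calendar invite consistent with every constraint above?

no

The constraints require the kickoff note before the status update, but in the proposed sequence the status update appears ahead of the kickoff note. That one violation is enough.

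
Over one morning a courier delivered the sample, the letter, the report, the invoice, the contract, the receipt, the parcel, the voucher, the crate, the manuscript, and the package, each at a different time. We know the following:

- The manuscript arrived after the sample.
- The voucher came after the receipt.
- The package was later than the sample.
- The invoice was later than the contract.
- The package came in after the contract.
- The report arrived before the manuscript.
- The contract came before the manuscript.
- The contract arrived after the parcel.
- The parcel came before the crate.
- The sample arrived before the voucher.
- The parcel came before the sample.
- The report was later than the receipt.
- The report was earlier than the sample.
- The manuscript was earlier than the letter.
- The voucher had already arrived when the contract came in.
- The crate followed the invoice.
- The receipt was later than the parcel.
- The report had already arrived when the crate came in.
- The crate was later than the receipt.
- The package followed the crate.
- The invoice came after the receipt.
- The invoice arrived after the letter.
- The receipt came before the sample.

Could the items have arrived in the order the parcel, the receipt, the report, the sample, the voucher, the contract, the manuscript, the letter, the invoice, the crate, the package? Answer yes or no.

yes

Check each stated constraint against the proposed order — e.g. the receipt is ahead of the crate; the parcel is ahead of the crate. Every pair is in the required order; nothing is violated.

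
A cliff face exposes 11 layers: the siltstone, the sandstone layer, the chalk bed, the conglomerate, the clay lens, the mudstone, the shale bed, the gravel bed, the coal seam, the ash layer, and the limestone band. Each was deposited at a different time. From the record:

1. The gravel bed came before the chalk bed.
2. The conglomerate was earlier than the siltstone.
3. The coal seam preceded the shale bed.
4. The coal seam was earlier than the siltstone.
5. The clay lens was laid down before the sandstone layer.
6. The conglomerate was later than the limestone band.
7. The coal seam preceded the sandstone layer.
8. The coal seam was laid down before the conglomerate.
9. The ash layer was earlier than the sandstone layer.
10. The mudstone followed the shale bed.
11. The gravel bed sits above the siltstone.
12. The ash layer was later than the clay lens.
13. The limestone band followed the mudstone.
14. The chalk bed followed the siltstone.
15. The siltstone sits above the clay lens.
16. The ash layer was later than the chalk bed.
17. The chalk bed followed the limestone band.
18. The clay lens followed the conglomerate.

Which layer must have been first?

The coal seam has a chain of constraints placing it before every other layer, so the coal seam must be first.

the coal seam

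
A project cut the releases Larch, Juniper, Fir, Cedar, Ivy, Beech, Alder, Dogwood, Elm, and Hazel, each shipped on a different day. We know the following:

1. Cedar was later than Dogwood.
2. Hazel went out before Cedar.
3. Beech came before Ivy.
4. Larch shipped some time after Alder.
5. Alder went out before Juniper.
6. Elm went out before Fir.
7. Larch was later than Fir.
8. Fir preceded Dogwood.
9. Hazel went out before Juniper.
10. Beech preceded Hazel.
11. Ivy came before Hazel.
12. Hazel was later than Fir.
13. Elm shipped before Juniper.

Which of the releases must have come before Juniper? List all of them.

Directly stated before Juniper: Alder, Elm, and Hazel.
Beech reaches Juniper via Beech → Hazel → Juniper.
Fir reaches Juniper via Fir → Hazel → Juniper.
Ivy reaches Juniper via Ivy → Hazel → Juniper.
No chain forces Larch (or any of the others) ahead of Juniper.

Alder, Beech, Elm, Fir, Hazel, Ivy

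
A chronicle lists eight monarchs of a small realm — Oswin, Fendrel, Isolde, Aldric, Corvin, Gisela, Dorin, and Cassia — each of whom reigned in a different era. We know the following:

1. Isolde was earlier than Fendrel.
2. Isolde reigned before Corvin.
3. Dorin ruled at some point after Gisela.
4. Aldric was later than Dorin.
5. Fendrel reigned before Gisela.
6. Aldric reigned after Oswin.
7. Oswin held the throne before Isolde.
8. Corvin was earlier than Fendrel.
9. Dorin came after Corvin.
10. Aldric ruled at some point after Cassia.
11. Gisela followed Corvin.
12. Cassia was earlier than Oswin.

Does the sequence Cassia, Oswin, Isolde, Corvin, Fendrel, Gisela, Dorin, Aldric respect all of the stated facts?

Check each stated constraint against the proposed order — e.g. Oswin is ahead of Aldric; Cassia is ahead of Aldric. Every pair is in the required order; nothing is violated.

yes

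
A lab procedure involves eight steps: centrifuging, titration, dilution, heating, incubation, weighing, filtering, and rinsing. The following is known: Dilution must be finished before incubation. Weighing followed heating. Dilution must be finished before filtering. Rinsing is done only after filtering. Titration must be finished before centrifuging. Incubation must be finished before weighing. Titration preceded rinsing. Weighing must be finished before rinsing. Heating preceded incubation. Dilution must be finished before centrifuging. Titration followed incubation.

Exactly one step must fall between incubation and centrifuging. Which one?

Tracing the constraints gives incubation → titration → centrifuging, so titration sits after incubation and before centrifuging.
No other step is forced both after incubation and before centrifuging.

titration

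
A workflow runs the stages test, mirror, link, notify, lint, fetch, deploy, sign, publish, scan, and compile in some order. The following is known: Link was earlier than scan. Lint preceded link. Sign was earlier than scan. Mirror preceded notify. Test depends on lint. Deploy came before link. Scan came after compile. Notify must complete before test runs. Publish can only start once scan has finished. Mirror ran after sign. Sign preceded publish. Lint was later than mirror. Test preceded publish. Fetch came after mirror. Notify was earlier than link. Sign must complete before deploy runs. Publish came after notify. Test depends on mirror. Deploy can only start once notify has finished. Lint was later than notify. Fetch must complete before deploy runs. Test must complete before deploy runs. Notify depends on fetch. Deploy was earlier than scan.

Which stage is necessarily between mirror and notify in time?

fetch

Tracing the constraints gives mirror → fetch → notify, so fetch sits after mirror and before notify.
No other stage is forced both after mirror and before notify.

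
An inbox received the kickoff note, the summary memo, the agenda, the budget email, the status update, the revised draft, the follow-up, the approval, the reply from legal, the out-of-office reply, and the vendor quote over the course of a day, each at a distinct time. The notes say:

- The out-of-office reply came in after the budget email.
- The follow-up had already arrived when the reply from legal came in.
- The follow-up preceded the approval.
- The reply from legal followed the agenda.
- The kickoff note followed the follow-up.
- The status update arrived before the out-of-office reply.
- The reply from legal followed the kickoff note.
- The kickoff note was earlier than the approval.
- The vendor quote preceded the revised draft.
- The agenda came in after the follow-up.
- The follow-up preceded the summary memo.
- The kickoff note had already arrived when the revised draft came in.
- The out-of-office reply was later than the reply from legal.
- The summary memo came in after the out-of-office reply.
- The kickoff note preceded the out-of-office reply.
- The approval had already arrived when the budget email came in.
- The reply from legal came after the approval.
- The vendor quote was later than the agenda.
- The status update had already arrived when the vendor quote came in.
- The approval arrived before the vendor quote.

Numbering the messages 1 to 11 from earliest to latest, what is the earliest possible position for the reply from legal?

5

The agenda, the approval, the follow-up, and the kickoff note must all come before the reply from legal — 4 forced predecessors.
Nothing else is forced ahead of the reply from legal, so its earliest slot is position 4 + 1 = 5.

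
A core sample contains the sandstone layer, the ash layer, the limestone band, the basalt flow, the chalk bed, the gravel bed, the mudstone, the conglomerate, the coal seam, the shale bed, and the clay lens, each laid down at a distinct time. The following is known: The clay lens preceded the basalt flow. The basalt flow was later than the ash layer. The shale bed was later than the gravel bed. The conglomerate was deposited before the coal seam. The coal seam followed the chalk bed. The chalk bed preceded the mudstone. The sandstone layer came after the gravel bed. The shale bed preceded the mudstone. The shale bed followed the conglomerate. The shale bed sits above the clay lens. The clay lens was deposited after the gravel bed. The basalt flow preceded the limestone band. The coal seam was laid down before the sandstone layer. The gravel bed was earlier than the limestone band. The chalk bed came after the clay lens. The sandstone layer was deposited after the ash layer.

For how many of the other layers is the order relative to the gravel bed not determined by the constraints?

Forced after the gravel bed: the basalt flow, the chalk bed, the clay lens, the coal seam, the limestone band, the mudstone, the sandstone layer, and the shale bed.
That leaves the ash layer and the conglomerate with no forced order relative to the gravel bed — 2.

2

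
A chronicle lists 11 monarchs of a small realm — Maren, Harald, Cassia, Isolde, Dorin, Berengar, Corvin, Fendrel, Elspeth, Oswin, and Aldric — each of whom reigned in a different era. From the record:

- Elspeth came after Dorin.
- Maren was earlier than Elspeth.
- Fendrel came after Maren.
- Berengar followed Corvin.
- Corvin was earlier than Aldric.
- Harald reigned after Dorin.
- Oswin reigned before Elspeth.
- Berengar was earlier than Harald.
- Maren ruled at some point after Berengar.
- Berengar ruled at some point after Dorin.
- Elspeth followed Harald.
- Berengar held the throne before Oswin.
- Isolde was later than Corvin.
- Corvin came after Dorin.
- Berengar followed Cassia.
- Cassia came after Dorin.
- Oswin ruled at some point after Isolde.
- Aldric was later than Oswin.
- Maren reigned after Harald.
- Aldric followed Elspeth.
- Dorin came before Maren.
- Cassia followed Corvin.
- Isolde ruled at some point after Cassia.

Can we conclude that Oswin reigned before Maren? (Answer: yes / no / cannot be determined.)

cannot be determined

No chain of stated constraints runs from Oswin to Maren, and none runs from Maren to Oswin either.
So the relative order of Oswin and Maren is not fixed by the given facts.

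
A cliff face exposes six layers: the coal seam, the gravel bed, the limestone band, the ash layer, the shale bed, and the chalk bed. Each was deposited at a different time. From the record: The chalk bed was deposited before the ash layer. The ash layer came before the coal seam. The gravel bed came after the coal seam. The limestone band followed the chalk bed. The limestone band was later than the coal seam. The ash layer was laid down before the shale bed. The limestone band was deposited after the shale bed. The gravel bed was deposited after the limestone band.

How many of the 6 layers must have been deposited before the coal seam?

2

Directly stated before the coal seam: the ash layer.
The chalk bed reaches the coal seam via the chalk bed → the ash layer → the coal seam.
No chain forces the gravel bed (or any of the others) ahead of the coal seam.
That's the ash layer and the chalk bed — 2 in all.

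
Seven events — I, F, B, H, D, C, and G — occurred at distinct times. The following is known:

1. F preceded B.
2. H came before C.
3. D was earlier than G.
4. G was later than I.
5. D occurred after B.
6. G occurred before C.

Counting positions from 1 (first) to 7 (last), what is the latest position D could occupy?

D must come before C and G — 2 events forced after it.
Everything else can be placed before D in some valid order, so D can sit as late as position 7 − 2 = 5.

5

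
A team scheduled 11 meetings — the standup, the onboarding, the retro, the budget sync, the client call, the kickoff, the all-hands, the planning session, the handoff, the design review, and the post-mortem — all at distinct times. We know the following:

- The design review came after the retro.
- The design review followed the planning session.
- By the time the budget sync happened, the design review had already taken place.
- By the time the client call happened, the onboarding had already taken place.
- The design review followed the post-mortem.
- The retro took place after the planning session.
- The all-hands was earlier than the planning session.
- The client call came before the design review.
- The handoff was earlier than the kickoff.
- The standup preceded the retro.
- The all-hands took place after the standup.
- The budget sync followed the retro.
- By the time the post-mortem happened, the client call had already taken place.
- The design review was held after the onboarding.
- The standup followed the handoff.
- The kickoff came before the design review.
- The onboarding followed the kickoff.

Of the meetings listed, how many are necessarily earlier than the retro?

4

Directly stated before the retro: the planning session and the standup.
The all-hands reaches the retro via the all-hands → the planning session → the retro.
The handoff reaches the retro via the handoff → the standup → the retro.
No chain forces the design review (or any of the others) ahead of the retro.
That's the all-hands, the handoff, the planning session, and the standup — 4 in all.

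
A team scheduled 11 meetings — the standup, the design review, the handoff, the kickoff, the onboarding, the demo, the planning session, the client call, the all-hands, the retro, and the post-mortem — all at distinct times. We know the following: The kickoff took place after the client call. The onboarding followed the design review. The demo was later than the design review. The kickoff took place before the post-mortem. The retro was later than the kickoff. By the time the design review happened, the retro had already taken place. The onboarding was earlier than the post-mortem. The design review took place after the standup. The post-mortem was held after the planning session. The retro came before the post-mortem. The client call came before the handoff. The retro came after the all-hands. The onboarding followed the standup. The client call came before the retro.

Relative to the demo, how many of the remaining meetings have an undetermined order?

4

Forced before the demo: the all-hands, the client call, the design review, the kickoff, the retro, and the standup.
That leaves the handoff, the onboarding, the planning session, and the post-mortem with no forced order relative to the demo — 4.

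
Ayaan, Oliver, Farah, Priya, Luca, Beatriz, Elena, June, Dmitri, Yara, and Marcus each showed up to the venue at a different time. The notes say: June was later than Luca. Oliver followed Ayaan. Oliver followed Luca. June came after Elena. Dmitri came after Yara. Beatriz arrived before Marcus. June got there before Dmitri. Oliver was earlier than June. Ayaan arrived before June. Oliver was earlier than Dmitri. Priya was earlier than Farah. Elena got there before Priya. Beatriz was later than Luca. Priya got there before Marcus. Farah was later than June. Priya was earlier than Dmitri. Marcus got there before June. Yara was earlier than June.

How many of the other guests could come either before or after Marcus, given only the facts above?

3

Forced before Marcus: Beatriz, Elena, Luca, and Priya; forced after Marcus: Dmitri, Farah, and June.
That leaves Ayaan, Oliver, and Yara with no forced order relative to Marcus — 3.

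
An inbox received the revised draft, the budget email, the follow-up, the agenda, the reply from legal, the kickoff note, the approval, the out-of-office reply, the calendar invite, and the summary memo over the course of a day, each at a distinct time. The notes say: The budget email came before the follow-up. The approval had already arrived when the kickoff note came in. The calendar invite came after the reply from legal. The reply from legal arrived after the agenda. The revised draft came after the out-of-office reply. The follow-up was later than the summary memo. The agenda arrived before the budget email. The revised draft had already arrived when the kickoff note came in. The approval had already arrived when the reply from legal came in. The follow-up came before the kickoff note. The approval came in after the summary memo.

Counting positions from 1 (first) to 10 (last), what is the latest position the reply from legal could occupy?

The reply from legal must come before the calendar invite — 1 message forced after it.
Everything else can be placed before the reply from legal in some valid order, so the reply from legal can sit as late as position 10 − 1 = 9.

9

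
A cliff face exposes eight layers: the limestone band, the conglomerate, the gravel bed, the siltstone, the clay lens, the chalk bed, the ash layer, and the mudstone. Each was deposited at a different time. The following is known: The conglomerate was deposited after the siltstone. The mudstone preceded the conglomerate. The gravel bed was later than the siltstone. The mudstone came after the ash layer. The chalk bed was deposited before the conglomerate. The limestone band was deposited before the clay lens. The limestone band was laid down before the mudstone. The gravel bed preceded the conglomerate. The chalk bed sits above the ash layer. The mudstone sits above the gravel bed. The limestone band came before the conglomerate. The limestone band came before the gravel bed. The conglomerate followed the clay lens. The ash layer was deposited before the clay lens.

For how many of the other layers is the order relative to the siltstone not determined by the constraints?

4

Forced after the siltstone: the conglomerate, the gravel bed, and the mudstone.
That leaves the ash layer, the chalk bed, the clay lens, and the limestone band with no forced order relative to the siltstone — 4.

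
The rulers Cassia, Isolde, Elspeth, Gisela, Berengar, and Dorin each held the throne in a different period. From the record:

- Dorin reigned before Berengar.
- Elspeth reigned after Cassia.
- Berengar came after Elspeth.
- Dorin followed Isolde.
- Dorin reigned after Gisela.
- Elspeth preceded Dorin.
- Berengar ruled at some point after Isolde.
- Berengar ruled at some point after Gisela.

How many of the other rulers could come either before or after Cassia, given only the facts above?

Forced after Cassia: Berengar, Dorin, and Elspeth.
That leaves Gisela and Isolde with no forced order relative to Cassia — 2.

2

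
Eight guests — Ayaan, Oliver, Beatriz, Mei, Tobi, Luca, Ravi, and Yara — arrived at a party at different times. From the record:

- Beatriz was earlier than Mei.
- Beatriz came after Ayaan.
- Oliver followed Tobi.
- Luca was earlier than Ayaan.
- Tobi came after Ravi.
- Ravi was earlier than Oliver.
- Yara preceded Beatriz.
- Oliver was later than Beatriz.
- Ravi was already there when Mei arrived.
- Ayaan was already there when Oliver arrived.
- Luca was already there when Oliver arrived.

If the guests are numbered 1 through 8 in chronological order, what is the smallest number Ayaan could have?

Luca must come before Ayaan — 1 forced predecessor.
Nothing else is forced ahead of Ayaan, so their earliest slot is position 1 + 1 = 2.

2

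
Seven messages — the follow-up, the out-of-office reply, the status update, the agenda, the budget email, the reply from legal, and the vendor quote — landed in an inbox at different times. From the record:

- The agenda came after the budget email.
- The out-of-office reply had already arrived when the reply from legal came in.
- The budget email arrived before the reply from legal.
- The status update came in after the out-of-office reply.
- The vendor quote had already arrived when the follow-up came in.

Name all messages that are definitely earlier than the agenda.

the budget email

Directly stated before the agenda: the budget email.
No chain forces the status update (or any of the others) ahead of the agenda.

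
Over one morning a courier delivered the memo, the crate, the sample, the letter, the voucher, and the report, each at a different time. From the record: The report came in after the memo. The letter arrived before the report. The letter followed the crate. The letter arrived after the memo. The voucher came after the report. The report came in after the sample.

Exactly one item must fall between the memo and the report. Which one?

Tracing the constraints gives the memo → the letter → the report, so the letter sits after the memo and before the report.
No other item is forced both after the memo and before the report.

the letter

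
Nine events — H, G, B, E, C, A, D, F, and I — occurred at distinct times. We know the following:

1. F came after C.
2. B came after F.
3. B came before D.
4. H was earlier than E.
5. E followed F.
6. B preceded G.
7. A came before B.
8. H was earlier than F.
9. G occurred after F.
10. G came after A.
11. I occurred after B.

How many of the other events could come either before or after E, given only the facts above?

5

Forced before E: C, F, and H.
That leaves A, B, D, G, and I with no forced order relative to E — 5.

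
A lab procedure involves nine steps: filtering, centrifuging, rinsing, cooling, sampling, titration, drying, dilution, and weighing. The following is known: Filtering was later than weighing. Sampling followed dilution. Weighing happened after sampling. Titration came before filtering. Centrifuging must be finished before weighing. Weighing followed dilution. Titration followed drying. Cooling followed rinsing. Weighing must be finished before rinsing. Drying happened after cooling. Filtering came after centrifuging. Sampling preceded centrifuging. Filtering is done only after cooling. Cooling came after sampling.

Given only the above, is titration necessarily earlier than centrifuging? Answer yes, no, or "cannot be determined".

Tracing the constraints gives centrifuging → weighing → rinsing → cooling → drying → titration, so centrifuging must come before titration.
That means titration cannot be before centrifuging.

no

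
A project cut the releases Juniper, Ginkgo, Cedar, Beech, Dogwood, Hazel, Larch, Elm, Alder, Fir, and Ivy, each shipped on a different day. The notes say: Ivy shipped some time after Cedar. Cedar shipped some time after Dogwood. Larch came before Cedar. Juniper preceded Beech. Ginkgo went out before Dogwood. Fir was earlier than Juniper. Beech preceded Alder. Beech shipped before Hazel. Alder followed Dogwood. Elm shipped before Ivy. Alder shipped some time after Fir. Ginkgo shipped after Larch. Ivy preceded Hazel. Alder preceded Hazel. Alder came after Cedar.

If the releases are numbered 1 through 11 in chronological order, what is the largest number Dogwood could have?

Dogwood must come before Alder, Cedar, Hazel, and Ivy — 4 releases forced after it.
Everything else can be placed before Dogwood in some valid order, so Dogwood can sit as late as position 11 − 4 = 7.

7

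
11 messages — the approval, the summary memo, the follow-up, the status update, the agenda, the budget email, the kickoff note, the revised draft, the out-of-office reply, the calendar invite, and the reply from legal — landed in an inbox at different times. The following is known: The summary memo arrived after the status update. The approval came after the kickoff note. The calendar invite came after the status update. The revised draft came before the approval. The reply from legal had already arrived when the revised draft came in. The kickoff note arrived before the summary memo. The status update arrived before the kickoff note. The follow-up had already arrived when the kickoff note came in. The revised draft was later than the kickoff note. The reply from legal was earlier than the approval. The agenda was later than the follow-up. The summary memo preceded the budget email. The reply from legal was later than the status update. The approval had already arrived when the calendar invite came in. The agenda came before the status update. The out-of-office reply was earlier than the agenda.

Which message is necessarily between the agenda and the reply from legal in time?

the status update

Tracing the constraints gives the agenda → the status update → the reply from legal, so the status update sits after the agenda and before the reply from legal.
No other message is forced both after the agenda and before the reply from legal.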